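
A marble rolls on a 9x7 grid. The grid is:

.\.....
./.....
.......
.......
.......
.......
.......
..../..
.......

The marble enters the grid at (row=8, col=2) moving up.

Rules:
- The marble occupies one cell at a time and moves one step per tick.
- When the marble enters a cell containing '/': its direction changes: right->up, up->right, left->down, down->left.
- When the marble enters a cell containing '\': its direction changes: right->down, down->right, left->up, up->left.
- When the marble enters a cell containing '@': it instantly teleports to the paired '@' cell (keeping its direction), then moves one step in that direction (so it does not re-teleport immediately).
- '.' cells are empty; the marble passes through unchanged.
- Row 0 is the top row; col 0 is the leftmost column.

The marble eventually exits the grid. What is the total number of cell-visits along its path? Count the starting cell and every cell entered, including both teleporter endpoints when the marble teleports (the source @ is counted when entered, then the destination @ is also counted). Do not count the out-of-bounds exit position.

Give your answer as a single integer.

Answer: 9

Derivation:
Step 1: enter (8,2), '.' pass, move up to (7,2)
Step 2: enter (7,2), '.' pass, move up to (6,2)
Step 3: enter (6,2), '.' pass, move up to (5,2)
Step 4: enter (5,2), '.' pass, move up to (4,2)
Step 5: enter (4,2), '.' pass, move up to (3,2)
Step 6: enter (3,2), '.' pass, move up to (2,2)
Step 7: enter (2,2), '.' pass, move up to (1,2)
Step 8: enter (1,2), '.' pass, move up to (0,2)
Step 9: enter (0,2), '.' pass, move up to (-1,2)
Step 10: at (-1,2) — EXIT via top edge, pos 2
Path length (cell visits): 9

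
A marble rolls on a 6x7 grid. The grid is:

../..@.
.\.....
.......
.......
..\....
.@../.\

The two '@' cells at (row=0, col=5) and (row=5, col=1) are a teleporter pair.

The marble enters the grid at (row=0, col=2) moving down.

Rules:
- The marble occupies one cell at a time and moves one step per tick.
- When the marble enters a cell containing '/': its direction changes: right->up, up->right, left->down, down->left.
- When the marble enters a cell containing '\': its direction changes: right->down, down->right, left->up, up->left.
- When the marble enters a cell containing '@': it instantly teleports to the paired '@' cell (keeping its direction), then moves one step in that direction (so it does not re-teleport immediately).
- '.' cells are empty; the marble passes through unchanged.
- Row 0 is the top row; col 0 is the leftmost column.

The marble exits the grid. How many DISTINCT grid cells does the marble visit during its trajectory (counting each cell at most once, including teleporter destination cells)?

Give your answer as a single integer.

Answer: 3

Derivation:
Step 1: enter (0,2), '/' deflects down->left, move left to (0,1)
Step 2: enter (0,1), '.' pass, move left to (0,0)
Step 3: enter (0,0), '.' pass, move left to (0,-1)
Step 4: at (0,-1) — EXIT via left edge, pos 0
Distinct cells visited: 3 (path length 3)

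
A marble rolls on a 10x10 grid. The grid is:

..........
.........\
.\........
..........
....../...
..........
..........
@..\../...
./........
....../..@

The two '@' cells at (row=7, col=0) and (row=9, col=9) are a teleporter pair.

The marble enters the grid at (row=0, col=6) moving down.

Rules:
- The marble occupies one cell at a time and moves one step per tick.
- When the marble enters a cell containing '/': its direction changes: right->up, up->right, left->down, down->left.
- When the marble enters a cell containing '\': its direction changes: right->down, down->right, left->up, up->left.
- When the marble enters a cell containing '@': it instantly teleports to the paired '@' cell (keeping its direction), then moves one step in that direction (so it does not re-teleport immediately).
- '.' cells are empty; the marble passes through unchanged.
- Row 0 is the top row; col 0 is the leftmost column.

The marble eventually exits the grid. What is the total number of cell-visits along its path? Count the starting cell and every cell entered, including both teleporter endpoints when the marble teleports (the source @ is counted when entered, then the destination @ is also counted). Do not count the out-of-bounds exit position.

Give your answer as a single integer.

Step 1: enter (0,6), '.' pass, move down to (1,6)
Step 2: enter (1,6), '.' pass, move down to (2,6)
Step 3: enter (2,6), '.' pass, move down to (3,6)
Step 4: enter (3,6), '.' pass, move down to (4,6)
Step 5: enter (4,6), '/' deflects down->left, move left to (4,5)
Step 6: enter (4,5), '.' pass, move left to (4,4)
Step 7: enter (4,4), '.' pass, move left to (4,3)
Step 8: enter (4,3), '.' pass, move left to (4,2)
Step 9: enter (4,2), '.' pass, move left to (4,1)
Step 10: enter (4,1), '.' pass, move left to (4,0)
Step 11: enter (4,0), '.' pass, move left to (4,-1)
Step 12: at (4,-1) — EXIT via left edge, pos 4
Path length (cell visits): 11

Answer: 11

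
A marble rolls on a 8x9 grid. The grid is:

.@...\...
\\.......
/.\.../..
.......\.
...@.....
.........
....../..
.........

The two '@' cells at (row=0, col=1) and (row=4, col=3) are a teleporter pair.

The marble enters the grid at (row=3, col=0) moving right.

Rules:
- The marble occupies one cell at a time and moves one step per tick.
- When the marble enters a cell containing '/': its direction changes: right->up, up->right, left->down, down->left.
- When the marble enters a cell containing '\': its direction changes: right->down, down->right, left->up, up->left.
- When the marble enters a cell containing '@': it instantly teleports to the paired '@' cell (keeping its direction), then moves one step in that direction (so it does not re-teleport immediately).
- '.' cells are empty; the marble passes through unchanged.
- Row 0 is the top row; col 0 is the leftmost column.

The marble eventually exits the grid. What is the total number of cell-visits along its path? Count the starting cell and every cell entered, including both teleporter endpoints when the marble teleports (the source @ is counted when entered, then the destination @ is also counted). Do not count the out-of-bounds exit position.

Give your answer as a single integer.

Step 1: enter (3,0), '.' pass, move right to (3,1)
Step 2: enter (3,1), '.' pass, move right to (3,2)
Step 3: enter (3,2), '.' pass, move right to (3,3)
Step 4: enter (3,3), '.' pass, move right to (3,4)
Step 5: enter (3,4), '.' pass, move right to (3,5)
Step 6: enter (3,5), '.' pass, move right to (3,6)
Step 7: enter (3,6), '.' pass, move right to (3,7)
Step 8: enter (3,7), '\' deflects right->down, move down to (4,7)
Step 9: enter (4,7), '.' pass, move down to (5,7)
Step 10: enter (5,7), '.' pass, move down to (6,7)
Step 11: enter (6,7), '.' pass, move down to (7,7)
Step 12: enter (7,7), '.' pass, move down to (8,7)
Step 13: at (8,7) — EXIT via bottom edge, pos 7
Path length (cell visits): 12

Answer: 12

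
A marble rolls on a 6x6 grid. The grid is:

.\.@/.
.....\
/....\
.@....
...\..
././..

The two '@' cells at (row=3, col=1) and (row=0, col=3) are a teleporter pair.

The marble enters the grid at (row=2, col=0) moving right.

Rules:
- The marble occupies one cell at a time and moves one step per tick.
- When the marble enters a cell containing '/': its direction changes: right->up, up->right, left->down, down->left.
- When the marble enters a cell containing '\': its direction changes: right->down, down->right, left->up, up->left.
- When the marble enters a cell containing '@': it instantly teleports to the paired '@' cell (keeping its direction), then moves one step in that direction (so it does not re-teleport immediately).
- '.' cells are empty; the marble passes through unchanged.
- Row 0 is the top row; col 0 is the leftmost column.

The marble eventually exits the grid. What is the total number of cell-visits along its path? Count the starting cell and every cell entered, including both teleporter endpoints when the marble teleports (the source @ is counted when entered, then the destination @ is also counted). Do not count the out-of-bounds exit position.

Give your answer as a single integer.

Answer: 3

Derivation:
Step 1: enter (2,0), '/' deflects right->up, move up to (1,0)
Step 2: enter (1,0), '.' pass, move up to (0,0)
Step 3: enter (0,0), '.' pass, move up to (-1,0)
Step 4: at (-1,0) — EXIT via top edge, pos 0
Path length (cell visits): 3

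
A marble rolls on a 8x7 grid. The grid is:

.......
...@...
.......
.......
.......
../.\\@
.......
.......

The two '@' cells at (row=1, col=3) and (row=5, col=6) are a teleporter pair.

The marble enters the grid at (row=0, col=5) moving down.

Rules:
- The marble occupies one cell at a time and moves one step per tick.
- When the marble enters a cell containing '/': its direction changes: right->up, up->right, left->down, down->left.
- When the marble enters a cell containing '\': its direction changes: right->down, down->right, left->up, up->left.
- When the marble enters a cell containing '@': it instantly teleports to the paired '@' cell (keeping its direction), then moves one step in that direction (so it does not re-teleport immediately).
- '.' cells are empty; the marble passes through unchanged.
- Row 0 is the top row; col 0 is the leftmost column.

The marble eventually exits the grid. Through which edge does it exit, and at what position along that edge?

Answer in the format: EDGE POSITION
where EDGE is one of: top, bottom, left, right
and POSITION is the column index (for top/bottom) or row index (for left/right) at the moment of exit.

Answer: right 1

Derivation:
Step 1: enter (0,5), '.' pass, move down to (1,5)
Step 2: enter (1,5), '.' pass, move down to (2,5)
Step 3: enter (2,5), '.' pass, move down to (3,5)
Step 4: enter (3,5), '.' pass, move down to (4,5)
Step 5: enter (4,5), '.' pass, move down to (5,5)
Step 6: enter (5,5), '\' deflects down->right, move right to (5,6)
Step 7: enter (5,6), '@' teleport (5,6)->(1,3), also enter (1,3), move right to (1,4)
Step 8: enter (1,4), '.' pass, move right to (1,5)
Step 9: enter (1,5), '.' pass, move right to (1,6)
Step 10: enter (1,6), '.' pass, move right to (1,7)
Step 11: at (1,7) — EXIT via right edge, pos 1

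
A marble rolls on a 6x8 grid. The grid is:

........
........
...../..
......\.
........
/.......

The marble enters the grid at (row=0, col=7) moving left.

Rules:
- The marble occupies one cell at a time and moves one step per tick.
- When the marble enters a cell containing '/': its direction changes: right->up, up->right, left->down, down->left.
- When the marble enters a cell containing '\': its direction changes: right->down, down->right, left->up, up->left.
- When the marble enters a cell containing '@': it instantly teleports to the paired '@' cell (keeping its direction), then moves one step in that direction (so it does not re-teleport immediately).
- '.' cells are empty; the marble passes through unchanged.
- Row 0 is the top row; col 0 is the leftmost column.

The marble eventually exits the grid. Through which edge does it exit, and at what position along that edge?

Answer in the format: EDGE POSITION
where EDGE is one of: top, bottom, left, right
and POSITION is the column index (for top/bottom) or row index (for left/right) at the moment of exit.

Step 1: enter (0,7), '.' pass, move left to (0,6)
Step 2: enter (0,6), '.' pass, move left to (0,5)
Step 3: enter (0,5), '.' pass, move left to (0,4)
Step 4: enter (0,4), '.' pass, move left to (0,3)
Step 5: enter (0,3), '.' pass, move left to (0,2)
Step 6: enter (0,2), '.' pass, move left to (0,1)
Step 7: enter (0,1), '.' pass, move left to (0,0)
Step 8: enter (0,0), '.' pass, move left to (0,-1)
Step 9: at (0,-1) — EXIT via left edge, pos 0

Answer: left 0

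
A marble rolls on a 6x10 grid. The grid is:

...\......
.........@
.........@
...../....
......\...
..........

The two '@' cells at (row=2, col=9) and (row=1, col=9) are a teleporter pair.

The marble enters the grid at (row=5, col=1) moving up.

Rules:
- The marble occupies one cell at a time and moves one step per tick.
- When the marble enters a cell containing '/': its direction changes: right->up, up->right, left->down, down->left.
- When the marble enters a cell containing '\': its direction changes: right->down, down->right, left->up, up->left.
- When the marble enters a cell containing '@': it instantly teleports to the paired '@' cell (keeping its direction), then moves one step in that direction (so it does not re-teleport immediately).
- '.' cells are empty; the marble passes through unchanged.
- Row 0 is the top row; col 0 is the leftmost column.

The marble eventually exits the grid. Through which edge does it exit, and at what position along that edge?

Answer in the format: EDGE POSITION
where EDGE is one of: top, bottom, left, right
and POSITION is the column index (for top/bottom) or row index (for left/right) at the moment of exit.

Answer: top 1

Derivation:
Step 1: enter (5,1), '.' pass, move up to (4,1)
Step 2: enter (4,1), '.' pass, move up to (3,1)
Step 3: enter (3,1), '.' pass, move up to (2,1)
Step 4: enter (2,1), '.' pass, move up to (1,1)
Step 5: enter (1,1), '.' pass, move up to (0,1)
Step 6: enter (0,1), '.' pass, move up to (-1,1)
Step 7: at (-1,1) — EXIT via top edge, pos 1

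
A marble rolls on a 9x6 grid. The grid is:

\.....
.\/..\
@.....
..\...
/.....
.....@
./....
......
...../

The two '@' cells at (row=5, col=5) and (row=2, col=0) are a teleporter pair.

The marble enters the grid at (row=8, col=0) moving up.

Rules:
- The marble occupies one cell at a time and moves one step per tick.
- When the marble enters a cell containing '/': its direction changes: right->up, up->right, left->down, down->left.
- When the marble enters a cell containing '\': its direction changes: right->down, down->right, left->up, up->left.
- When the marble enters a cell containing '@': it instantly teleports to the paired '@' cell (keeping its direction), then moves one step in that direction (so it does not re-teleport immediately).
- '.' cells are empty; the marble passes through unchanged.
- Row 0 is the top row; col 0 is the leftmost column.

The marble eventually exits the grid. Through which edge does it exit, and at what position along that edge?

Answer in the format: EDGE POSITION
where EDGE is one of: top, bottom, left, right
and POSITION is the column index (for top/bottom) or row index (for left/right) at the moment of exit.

Step 1: enter (8,0), '.' pass, move up to (7,0)
Step 2: enter (7,0), '.' pass, move up to (6,0)
Step 3: enter (6,0), '.' pass, move up to (5,0)
Step 4: enter (5,0), '.' pass, move up to (4,0)
Step 5: enter (4,0), '/' deflects up->right, move right to (4,1)
Step 6: enter (4,1), '.' pass, move right to (4,2)
Step 7: enter (4,2), '.' pass, move right to (4,3)
Step 8: enter (4,3), '.' pass, move right to (4,4)
Step 9: enter (4,4), '.' pass, move right to (4,5)
Step 10: enter (4,5), '.' pass, move right to (4,6)
Step 11: at (4,6) — EXIT via right edge, pos 4

Answer: right 4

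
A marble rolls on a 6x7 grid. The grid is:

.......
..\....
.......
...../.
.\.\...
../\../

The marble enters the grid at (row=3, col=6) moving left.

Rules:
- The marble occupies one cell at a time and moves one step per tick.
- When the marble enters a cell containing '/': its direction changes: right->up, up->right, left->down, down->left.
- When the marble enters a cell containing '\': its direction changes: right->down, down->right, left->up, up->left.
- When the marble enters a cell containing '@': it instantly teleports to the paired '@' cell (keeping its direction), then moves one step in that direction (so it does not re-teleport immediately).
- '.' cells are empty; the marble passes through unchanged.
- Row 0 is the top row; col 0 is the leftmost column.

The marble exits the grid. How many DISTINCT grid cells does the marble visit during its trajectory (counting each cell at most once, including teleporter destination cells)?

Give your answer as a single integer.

Step 1: enter (3,6), '.' pass, move left to (3,5)
Step 2: enter (3,5), '/' deflects left->down, move down to (4,5)
Step 3: enter (4,5), '.' pass, move down to (5,5)
Step 4: enter (5,5), '.' pass, move down to (6,5)
Step 5: at (6,5) — EXIT via bottom edge, pos 5
Distinct cells visited: 4 (path length 4)

Answer: 4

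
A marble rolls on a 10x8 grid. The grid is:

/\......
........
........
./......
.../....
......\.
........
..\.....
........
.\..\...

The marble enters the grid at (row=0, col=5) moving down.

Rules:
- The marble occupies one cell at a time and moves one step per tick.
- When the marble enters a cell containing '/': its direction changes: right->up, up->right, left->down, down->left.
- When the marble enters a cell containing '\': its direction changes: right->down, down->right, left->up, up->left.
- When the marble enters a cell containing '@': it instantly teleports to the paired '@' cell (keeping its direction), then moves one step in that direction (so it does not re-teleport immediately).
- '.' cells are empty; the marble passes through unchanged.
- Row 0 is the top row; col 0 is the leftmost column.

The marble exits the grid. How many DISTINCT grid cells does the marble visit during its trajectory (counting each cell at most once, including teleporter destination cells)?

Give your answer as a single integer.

Answer: 10

Derivation:
Step 1: enter (0,5), '.' pass, move down to (1,5)
Step 2: enter (1,5), '.' pass, move down to (2,5)
Step 3: enter (2,5), '.' pass, move down to (3,5)
Step 4: enter (3,5), '.' pass, move down to (4,5)
Step 5: enter (4,5), '.' pass, move down to (5,5)
Step 6: enter (5,5), '.' pass, move down to (6,5)
Step 7: enter (6,5), '.' pass, move down to (7,5)
Step 8: enter (7,5), '.' pass, move down to (8,5)
Step 9: enter (8,5), '.' pass, move down to (9,5)
Step 10: enter (9,5), '.' pass, move down to (10,5)
Step 11: at (10,5) — EXIT via bottom edge, pos 5
Distinct cells visited: 10 (path length 10)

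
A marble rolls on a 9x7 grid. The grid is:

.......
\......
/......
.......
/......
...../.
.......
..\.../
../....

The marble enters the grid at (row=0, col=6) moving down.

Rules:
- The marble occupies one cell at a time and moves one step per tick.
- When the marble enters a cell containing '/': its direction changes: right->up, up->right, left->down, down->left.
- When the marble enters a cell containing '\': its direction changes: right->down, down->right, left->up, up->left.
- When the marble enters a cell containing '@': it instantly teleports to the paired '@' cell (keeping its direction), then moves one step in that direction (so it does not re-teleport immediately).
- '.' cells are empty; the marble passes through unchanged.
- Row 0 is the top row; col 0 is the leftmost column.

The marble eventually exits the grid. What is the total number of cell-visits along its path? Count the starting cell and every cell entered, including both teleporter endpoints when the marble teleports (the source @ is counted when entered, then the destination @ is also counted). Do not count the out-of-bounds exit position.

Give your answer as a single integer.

Answer: 19

Derivation:
Step 1: enter (0,6), '.' pass, move down to (1,6)
Step 2: enter (1,6), '.' pass, move down to (2,6)
Step 3: enter (2,6), '.' pass, move down to (3,6)
Step 4: enter (3,6), '.' pass, move down to (4,6)
Step 5: enter (4,6), '.' pass, move down to (5,6)
Step 6: enter (5,6), '.' pass, move down to (6,6)
Step 7: enter (6,6), '.' pass, move down to (7,6)
Step 8: enter (7,6), '/' deflects down->left, move left to (7,5)
Step 9: enter (7,5), '.' pass, move left to (7,4)
Step 10: enter (7,4), '.' pass, move left to (7,3)
Step 11: enter (7,3), '.' pass, move left to (7,2)
Step 12: enter (7,2), '\' deflects left->up, move up to (6,2)
Step 13: enter (6,2), '.' pass, move up to (5,2)
Step 14: enter (5,2), '.' pass, move up to (4,2)
Step 15: enter (4,2), '.' pass, move up to (3,2)
Step 16: enter (3,2), '.' pass, move up to (2,2)
Step 17: enter (2,2), '.' pass, move up to (1,2)
Step 18: enter (1,2), '.' pass, move up to (0,2)
Step 19: enter (0,2), '.' pass, move up to (-1,2)
Step 20: at (-1,2) — EXIT via top edge, pos 2
Path length (cell visits): 19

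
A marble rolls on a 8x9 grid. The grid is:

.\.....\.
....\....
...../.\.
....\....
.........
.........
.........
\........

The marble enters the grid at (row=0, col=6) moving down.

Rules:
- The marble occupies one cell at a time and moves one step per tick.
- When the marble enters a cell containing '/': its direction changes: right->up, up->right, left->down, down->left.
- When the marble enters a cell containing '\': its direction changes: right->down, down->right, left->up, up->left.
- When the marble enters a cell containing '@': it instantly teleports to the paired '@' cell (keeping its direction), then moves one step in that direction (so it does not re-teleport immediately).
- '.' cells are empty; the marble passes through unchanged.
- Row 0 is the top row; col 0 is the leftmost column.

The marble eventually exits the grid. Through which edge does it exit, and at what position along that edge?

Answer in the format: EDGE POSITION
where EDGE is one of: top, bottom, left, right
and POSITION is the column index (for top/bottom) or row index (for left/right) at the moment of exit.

Step 1: enter (0,6), '.' pass, move down to (1,6)
Step 2: enter (1,6), '.' pass, move down to (2,6)
Step 3: enter (2,6), '.' pass, move down to (3,6)
Step 4: enter (3,6), '.' pass, move down to (4,6)
Step 5: enter (4,6), '.' pass, move down to (5,6)
Step 6: enter (5,6), '.' pass, move down to (6,6)
Step 7: enter (6,6), '.' pass, move down to (7,6)
Step 8: enter (7,6), '.' pass, move down to (8,6)
Step 9: at (8,6) — EXIT via bottom edge, pos 6

Answer: bottom 6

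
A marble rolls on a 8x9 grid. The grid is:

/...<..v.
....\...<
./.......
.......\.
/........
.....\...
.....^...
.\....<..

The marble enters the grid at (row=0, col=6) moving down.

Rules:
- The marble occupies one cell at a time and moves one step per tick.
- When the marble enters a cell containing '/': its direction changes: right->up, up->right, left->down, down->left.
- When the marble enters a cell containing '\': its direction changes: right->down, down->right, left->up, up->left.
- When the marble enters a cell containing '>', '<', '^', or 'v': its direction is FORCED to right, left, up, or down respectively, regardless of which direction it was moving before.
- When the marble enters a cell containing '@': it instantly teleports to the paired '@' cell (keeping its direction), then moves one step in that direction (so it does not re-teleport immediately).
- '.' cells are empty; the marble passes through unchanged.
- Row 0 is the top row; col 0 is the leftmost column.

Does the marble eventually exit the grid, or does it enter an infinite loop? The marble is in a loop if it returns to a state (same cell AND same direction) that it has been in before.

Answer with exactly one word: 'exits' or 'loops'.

Answer: exits

Derivation:
Step 1: enter (0,6), '.' pass, move down to (1,6)
Step 2: enter (1,6), '.' pass, move down to (2,6)
Step 3: enter (2,6), '.' pass, move down to (3,6)
Step 4: enter (3,6), '.' pass, move down to (4,6)
Step 5: enter (4,6), '.' pass, move down to (5,6)
Step 6: enter (5,6), '.' pass, move down to (6,6)
Step 7: enter (6,6), '.' pass, move down to (7,6)
Step 8: enter (7,6), '<' forces down->left, move left to (7,5)
Step 9: enter (7,5), '.' pass, move left to (7,4)
Step 10: enter (7,4), '.' pass, move left to (7,3)
Step 11: enter (7,3), '.' pass, move left to (7,2)
Step 12: enter (7,2), '.' pass, move left to (7,1)
Step 13: enter (7,1), '\' deflects left->up, move up to (6,1)
Step 14: enter (6,1), '.' pass, move up to (5,1)
Step 15: enter (5,1), '.' pass, move up to (4,1)
Step 16: enter (4,1), '.' pass, move up to (3,1)
Step 17: enter (3,1), '.' pass, move up to (2,1)
Step 18: enter (2,1), '/' deflects up->right, move right to (2,2)
Step 19: enter (2,2), '.' pass, move right to (2,3)
Step 20: enter (2,3), '.' pass, move right to (2,4)
Step 21: enter (2,4), '.' pass, move right to (2,5)
Step 22: enter (2,5), '.' pass, move right to (2,6)
Step 23: enter (2,6), '.' pass, move right to (2,7)
Step 24: enter (2,7), '.' pass, move right to (2,8)
Step 25: enter (2,8), '.' pass, move right to (2,9)
Step 26: at (2,9) — EXIT via right edge, pos 2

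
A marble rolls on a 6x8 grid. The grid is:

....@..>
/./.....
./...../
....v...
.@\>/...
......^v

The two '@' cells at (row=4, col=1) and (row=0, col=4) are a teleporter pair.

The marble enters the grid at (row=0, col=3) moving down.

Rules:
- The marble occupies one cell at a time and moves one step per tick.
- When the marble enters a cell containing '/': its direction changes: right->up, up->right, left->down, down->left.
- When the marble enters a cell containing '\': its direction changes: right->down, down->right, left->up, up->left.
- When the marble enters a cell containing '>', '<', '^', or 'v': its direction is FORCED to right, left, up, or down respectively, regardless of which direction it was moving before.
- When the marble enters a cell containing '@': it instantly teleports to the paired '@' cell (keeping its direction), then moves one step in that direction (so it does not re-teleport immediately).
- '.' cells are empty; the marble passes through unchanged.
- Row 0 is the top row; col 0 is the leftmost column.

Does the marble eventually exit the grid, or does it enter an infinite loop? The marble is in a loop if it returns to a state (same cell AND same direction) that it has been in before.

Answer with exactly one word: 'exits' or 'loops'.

Answer: loops

Derivation:
Step 1: enter (0,3), '.' pass, move down to (1,3)
Step 2: enter (1,3), '.' pass, move down to (2,3)
Step 3: enter (2,3), '.' pass, move down to (3,3)
Step 4: enter (3,3), '.' pass, move down to (4,3)
Step 5: enter (4,3), '>' forces down->right, move right to (4,4)
Step 6: enter (4,4), '/' deflects right->up, move up to (3,4)
Step 7: enter (3,4), 'v' forces up->down, move down to (4,4)
Step 8: enter (4,4), '/' deflects down->left, move left to (4,3)
Step 9: enter (4,3), '>' forces left->right, move right to (4,4)
Step 10: at (4,4) dir=right — LOOP DETECTED (seen before)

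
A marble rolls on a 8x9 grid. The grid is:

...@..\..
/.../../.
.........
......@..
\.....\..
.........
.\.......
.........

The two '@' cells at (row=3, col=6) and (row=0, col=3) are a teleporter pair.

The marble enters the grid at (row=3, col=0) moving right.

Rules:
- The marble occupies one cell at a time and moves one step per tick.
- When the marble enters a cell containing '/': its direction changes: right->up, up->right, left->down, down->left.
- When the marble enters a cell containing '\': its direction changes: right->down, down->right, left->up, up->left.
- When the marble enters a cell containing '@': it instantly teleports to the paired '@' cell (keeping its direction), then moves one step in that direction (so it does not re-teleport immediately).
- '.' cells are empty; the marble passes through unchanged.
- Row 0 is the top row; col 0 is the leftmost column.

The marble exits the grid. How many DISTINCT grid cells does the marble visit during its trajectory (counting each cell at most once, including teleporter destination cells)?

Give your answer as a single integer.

Step 1: enter (3,0), '.' pass, move right to (3,1)
Step 2: enter (3,1), '.' pass, move right to (3,2)
Step 3: enter (3,2), '.' pass, move right to (3,3)
Step 4: enter (3,3), '.' pass, move right to (3,4)
Step 5: enter (3,4), '.' pass, move right to (3,5)
Step 6: enter (3,5), '.' pass, move right to (3,6)
Step 7: enter (3,6), '@' teleport (3,6)->(0,3), also enter (0,3), move right to (0,4)
Step 8: enter (0,4), '.' pass, move right to (0,5)
Step 9: enter (0,5), '.' pass, move right to (0,6)
Step 10: enter (0,6), '\' deflects right->down, move down to (1,6)
Step 11: enter (1,6), '.' pass, move down to (2,6)
Step 12: enter (2,6), '.' pass, move down to (3,6)
Step 13: enter (3,6), '@' teleport (3,6)->(0,3), also enter (0,3), move down to (1,3)
Step 14: enter (1,3), '.' pass, move down to (2,3)
Step 15: enter (2,3), '.' pass, move down to (3,3)
Step 16: enter (3,3), '.' pass, move down to (4,3)
Step 17: enter (4,3), '.' pass, move down to (5,3)
Step 18: enter (5,3), '.' pass, move down to (6,3)
Step 19: enter (6,3), '.' pass, move down to (7,3)
Step 20: enter (7,3), '.' pass, move down to (8,3)
Step 21: at (8,3) — EXIT via bottom edge, pos 3
Distinct cells visited: 19 (path length 22)

Answer: 19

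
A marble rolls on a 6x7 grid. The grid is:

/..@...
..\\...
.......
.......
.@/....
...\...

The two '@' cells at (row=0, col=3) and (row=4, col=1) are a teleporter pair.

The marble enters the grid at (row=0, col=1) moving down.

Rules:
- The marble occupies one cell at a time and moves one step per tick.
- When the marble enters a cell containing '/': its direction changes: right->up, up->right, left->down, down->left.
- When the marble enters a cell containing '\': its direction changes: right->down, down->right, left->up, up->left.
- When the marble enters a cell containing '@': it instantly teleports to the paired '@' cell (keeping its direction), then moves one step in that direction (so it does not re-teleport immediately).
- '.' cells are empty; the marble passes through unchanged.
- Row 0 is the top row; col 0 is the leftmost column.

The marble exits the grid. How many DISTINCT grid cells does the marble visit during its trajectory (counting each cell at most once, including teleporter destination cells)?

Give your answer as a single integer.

Answer: 10

Derivation:
Step 1: enter (0,1), '.' pass, move down to (1,1)
Step 2: enter (1,1), '.' pass, move down to (2,1)
Step 3: enter (2,1), '.' pass, move down to (3,1)
Step 4: enter (3,1), '.' pass, move down to (4,1)
Step 5: enter (4,1), '@' teleport (4,1)->(0,3), also enter (0,3), move down to (1,3)
Step 6: enter (1,3), '\' deflects down->right, move right to (1,4)
Step 7: enter (1,4), '.' pass, move right to (1,5)
Step 8: enter (1,5), '.' pass, move right to (1,6)
Step 9: enter (1,6), '.' pass, move right to (1,7)
Step 10: at (1,7) — EXIT via right edge, pos 1
Distinct cells visited: 10 (path length 10)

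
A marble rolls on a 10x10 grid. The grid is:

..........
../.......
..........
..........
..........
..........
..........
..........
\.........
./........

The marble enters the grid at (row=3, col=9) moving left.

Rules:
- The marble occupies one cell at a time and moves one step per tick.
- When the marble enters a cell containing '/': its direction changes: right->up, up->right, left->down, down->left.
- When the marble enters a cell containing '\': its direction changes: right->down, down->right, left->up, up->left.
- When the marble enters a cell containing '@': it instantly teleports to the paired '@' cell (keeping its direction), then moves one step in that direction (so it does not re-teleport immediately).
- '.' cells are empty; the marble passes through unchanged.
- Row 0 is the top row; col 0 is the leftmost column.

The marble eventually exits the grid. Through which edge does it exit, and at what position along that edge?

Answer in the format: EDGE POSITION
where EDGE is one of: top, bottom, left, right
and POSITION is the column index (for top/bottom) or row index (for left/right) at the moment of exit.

Step 1: enter (3,9), '.' pass, move left to (3,8)
Step 2: enter (3,8), '.' pass, move left to (3,7)
Step 3: enter (3,7), '.' pass, move left to (3,6)
Step 4: enter (3,6), '.' pass, move left to (3,5)
Step 5: enter (3,5), '.' pass, move left to (3,4)
Step 6: enter (3,4), '.' pass, move left to (3,3)
Step 7: enter (3,3), '.' pass, move left to (3,2)
Step 8: enter (3,2), '.' pass, move left to (3,1)
Step 9: enter (3,1), '.' pass, move left to (3,0)
Step 10: enter (3,0), '.' pass, move left to (3,-1)
Step 11: at (3,-1) — EXIT via left edge, pos 3

Answer: left 3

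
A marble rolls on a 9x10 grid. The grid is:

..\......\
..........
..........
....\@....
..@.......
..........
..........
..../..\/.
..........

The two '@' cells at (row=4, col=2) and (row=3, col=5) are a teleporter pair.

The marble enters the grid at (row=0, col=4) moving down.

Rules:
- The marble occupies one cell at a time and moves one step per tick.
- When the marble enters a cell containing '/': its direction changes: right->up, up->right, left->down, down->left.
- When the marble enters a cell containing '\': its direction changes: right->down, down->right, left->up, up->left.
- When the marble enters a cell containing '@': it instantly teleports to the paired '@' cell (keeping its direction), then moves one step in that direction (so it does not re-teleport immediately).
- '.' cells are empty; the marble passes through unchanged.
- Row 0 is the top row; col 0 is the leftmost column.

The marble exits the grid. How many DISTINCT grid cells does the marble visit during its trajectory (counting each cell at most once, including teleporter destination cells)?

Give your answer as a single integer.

Answer: 13

Derivation:
Step 1: enter (0,4), '.' pass, move down to (1,4)
Step 2: enter (1,4), '.' pass, move down to (2,4)
Step 3: enter (2,4), '.' pass, move down to (3,4)
Step 4: enter (3,4), '\' deflects down->right, move right to (3,5)
Step 5: enter (3,5), '@' teleport (3,5)->(4,2), also enter (4,2), move right to (4,3)
Step 6: enter (4,3), '.' pass, move right to (4,4)
Step 7: enter (4,4), '.' pass, move right to (4,5)
Step 8: enter (4,5), '.' pass, move right to (4,6)
Step 9: enter (4,6), '.' pass, move right to (4,7)
Step 10: enter (4,7), '.' pass, move right to (4,8)
Step 11: enter (4,8), '.' pass, move right to (4,9)
Step 12: enter (4,9), '.' pass, move right to (4,10)
Step 13: at (4,10) — EXIT via right edge, pos 4
Distinct cells visited: 13 (path length 13)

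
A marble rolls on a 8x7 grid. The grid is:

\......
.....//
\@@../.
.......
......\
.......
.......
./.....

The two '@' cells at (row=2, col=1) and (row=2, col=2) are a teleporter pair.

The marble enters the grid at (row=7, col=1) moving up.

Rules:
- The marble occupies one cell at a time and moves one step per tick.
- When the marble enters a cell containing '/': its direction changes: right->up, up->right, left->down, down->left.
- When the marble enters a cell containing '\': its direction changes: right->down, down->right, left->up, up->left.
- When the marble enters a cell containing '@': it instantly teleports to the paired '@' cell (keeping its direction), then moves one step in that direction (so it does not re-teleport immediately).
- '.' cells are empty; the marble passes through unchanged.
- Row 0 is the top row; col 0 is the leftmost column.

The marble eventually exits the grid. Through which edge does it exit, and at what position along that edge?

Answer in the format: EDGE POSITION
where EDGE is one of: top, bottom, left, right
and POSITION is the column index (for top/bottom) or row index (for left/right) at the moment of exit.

Answer: right 7

Derivation:
Step 1: enter (7,1), '/' deflects up->right, move right to (7,2)
Step 2: enter (7,2), '.' pass, move right to (7,3)
Step 3: enter (7,3), '.' pass, move right to (7,4)
Step 4: enter (7,4), '.' pass, move right to (7,5)
Step 5: enter (7,5), '.' pass, move right to (7,6)
Step 6: enter (7,6), '.' pass, move right to (7,7)
Step 7: at (7,7) — EXIT via right edge, pos 7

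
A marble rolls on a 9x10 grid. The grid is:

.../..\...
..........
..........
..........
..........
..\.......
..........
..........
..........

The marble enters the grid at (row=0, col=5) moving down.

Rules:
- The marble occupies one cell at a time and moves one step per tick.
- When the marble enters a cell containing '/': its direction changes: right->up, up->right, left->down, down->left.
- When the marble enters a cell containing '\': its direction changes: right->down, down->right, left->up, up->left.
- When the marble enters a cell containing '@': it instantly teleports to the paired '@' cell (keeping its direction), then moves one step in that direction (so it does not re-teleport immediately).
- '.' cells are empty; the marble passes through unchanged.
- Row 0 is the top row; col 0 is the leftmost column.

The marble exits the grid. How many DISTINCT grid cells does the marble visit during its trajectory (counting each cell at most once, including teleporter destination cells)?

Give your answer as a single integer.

Step 1: enter (0,5), '.' pass, move down to (1,5)
Step 2: enter (1,5), '.' pass, move down to (2,5)
Step 3: enter (2,5), '.' pass, move down to (3,5)
Step 4: enter (3,5), '.' pass, move down to (4,5)
Step 5: enter (4,5), '.' pass, move down to (5,5)
Step 6: enter (5,5), '.' pass, move down to (6,5)
Step 7: enter (6,5), '.' pass, move down to (7,5)
Step 8: enter (7,5), '.' pass, move down to (8,5)
Step 9: enter (8,5), '.' pass, move down to (9,5)
Step 10: at (9,5) — EXIT via bottom edge, pos 5
Distinct cells visited: 9 (path length 9)

Answer: 9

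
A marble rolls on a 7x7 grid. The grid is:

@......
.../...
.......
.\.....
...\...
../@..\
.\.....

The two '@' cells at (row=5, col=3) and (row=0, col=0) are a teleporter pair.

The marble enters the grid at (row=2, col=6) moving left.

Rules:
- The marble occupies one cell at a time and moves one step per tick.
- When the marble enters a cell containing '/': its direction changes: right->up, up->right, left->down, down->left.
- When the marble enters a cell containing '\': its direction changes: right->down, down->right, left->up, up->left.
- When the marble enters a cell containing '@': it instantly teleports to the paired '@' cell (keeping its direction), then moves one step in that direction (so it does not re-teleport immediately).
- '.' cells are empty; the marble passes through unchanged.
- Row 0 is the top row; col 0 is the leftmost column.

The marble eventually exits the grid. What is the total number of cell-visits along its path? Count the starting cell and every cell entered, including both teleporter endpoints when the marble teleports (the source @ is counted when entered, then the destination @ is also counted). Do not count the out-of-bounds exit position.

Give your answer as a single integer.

Step 1: enter (2,6), '.' pass, move left to (2,5)
Step 2: enter (2,5), '.' pass, move left to (2,4)
Step 3: enter (2,4), '.' pass, move left to (2,3)
Step 4: enter (2,3), '.' pass, move left to (2,2)
Step 5: enter (2,2), '.' pass, move left to (2,1)
Step 6: enter (2,1), '.' pass, move left to (2,0)
Step 7: enter (2,0), '.' pass, move left to (2,-1)
Step 8: at (2,-1) — EXIT via left edge, pos 2
Path length (cell visits): 7

Answer: 7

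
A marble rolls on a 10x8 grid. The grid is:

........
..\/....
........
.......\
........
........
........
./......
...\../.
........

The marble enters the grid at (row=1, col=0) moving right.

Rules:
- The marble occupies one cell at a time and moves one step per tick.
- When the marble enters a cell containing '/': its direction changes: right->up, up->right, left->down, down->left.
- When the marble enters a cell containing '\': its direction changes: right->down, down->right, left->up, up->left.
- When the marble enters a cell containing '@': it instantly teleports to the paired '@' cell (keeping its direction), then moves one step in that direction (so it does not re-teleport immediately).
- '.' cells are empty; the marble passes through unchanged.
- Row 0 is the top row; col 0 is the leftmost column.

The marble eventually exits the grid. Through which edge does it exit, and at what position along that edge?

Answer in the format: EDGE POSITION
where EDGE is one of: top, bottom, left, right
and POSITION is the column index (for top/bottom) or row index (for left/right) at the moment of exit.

Answer: bottom 2

Derivation:
Step 1: enter (1,0), '.' pass, move right to (1,1)
Step 2: enter (1,1), '.' pass, move right to (1,2)
Step 3: enter (1,2), '\' deflects right->down, move down to (2,2)
Step 4: enter (2,2), '.' pass, move down to (3,2)
Step 5: enter (3,2), '.' pass, move down to (4,2)
Step 6: enter (4,2), '.' pass, move down to (5,2)
Step 7: enter (5,2), '.' pass, move down to (6,2)
Step 8: enter (6,2), '.' pass, move down to (7,2)
Step 9: enter (7,2), '.' pass, move down to (8,2)
Step 10: enter (8,2), '.' pass, move down to (9,2)
Step 11: enter (9,2), '.' pass, move down to (10,2)
Step 12: at (10,2) — EXIT via bottom edge, pos 2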